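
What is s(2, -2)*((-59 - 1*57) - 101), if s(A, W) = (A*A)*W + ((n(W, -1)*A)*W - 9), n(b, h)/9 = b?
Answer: -11935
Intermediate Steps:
n(b, h) = 9*b
s(A, W) = -9 + W*A² + 9*A*W² (s(A, W) = (A*A)*W + (((9*W)*A)*W - 9) = A²*W + ((9*A*W)*W - 9) = W*A² + (9*A*W² - 9) = W*A² + (-9 + 9*A*W²) = -9 + W*A² + 9*A*W²)
s(2, -2)*((-59 - 1*57) - 101) = (-9 - 2*2² + 9*2*(-2)²)*((-59 - 1*57) - 101) = (-9 - 2*4 + 9*2*4)*((-59 - 57) - 101) = (-9 - 8 + 72)*(-116 - 101) = 55*(-217) = -11935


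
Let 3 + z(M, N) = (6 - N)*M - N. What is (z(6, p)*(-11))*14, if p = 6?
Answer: 1386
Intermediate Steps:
z(M, N) = -3 - N + M*(6 - N) (z(M, N) = -3 + ((6 - N)*M - N) = -3 + (M*(6 - N) - N) = -3 + (-N + M*(6 - N)) = -3 - N + M*(6 - N))
(z(6, p)*(-11))*14 = ((-3 - 1*6 + 6*6 - 1*6*6)*(-11))*14 = ((-3 - 6 + 36 - 36)*(-11))*14 = -9*(-11)*14 = 99*14 = 1386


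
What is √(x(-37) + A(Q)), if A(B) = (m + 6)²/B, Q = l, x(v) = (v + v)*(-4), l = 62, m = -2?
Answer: 4*√17794/31 ≈ 17.212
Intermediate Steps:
x(v) = -8*v (x(v) = (2*v)*(-4) = -8*v)
Q = 62
A(B) = 16/B (A(B) = (-2 + 6)²/B = 4²/B = 16/B)
√(x(-37) + A(Q)) = √(-8*(-37) + 16/62) = √(296 + 16*(1/62)) = √(296 + 8/31) = √(9184/31) = 4*√17794/31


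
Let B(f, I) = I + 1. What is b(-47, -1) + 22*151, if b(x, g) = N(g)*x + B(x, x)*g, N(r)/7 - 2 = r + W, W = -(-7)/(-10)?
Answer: 32693/10 ≈ 3269.3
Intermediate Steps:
W = -7/10 (W = -(-7)*(-1)/10 = -1*7/10 = -7/10 ≈ -0.70000)
B(f, I) = 1 + I
N(r) = 91/10 + 7*r (N(r) = 14 + 7*(r - 7/10) = 14 + 7*(-7/10 + r) = 14 + (-49/10 + 7*r) = 91/10 + 7*r)
b(x, g) = g*(1 + x) + x*(91/10 + 7*g) (b(x, g) = (91/10 + 7*g)*x + (1 + x)*g = x*(91/10 + 7*g) + g*(1 + x) = g*(1 + x) + x*(91/10 + 7*g))
b(-47, -1) + 22*151 = (-1 + (91/10)*(-47) + 8*(-1)*(-47)) + 22*151 = (-1 - 4277/10 + 376) + 3322 = -527/10 + 3322 = 32693/10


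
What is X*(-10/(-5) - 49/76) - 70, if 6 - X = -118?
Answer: 1863/19 ≈ 98.053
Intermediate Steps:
X = 124 (X = 6 - 1*(-118) = 6 + 118 = 124)
X*(-10/(-5) - 49/76) - 70 = 124*(-10/(-5) - 49/76) - 70 = 124*(-10*(-⅕) - 49*1/76) - 70 = 124*(2 - 49/76) - 70 = 124*(103/76) - 70 = 3193/19 - 70 = 1863/19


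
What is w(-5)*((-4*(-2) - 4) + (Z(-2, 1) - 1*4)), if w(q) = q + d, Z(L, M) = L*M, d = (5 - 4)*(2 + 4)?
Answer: -2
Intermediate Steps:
d = 6 (d = 1*6 = 6)
w(q) = 6 + q (w(q) = q + 6 = 6 + q)
w(-5)*((-4*(-2) - 4) + (Z(-2, 1) - 1*4)) = (6 - 5)*((-4*(-2) - 4) + (-2*1 - 1*4)) = 1*((8 - 4) + (-2 - 4)) = 1*(4 - 6) = 1*(-2) = -2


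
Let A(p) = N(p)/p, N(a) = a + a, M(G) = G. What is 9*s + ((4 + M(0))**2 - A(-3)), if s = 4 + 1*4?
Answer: 86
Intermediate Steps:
N(a) = 2*a
A(p) = 2 (A(p) = (2*p)/p = 2)
s = 8 (s = 4 + 4 = 8)
9*s + ((4 + M(0))**2 - A(-3)) = 9*8 + ((4 + 0)**2 - 1*2) = 72 + (4**2 - 2) = 72 + (16 - 2) = 72 + 14 = 86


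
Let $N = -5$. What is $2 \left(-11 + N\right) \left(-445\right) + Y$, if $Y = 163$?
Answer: $14403$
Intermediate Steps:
$2 \left(-11 + N\right) \left(-445\right) + Y = 2 \left(-11 - 5\right) \left(-445\right) + 163 = 2 \left(-16\right) \left(-445\right) + 163 = \left(-32\right) \left(-445\right) + 163 = 14240 + 163 = 14403$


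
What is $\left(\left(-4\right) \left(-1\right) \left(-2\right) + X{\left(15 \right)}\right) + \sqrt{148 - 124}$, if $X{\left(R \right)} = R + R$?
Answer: $22 + 2 \sqrt{6} \approx 26.899$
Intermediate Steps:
$X{\left(R \right)} = 2 R$
$\left(\left(-4\right) \left(-1\right) \left(-2\right) + X{\left(15 \right)}\right) + \sqrt{148 - 124} = \left(\left(-4\right) \left(-1\right) \left(-2\right) + 2 \cdot 15\right) + \sqrt{148 - 124} = \left(4 \left(-2\right) + 30\right) + \sqrt{24} = \left(-8 + 30\right) + 2 \sqrt{6} = 22 + 2 \sqrt{6}$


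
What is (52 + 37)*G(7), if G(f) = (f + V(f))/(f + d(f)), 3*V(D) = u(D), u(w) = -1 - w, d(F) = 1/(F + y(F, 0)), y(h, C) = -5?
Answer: 2314/45 ≈ 51.422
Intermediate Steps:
d(F) = 1/(-5 + F) (d(F) = 1/(F - 5) = 1/(-5 + F))
V(D) = -1/3 - D/3 (V(D) = (-1 - D)/3 = -1/3 - D/3)
G(f) = (-1/3 + 2*f/3)/(f + 1/(-5 + f)) (G(f) = (f + (-1/3 - f/3))/(f + 1/(-5 + f)) = (-1/3 + 2*f/3)/(f + 1/(-5 + f)))
(52 + 37)*G(7) = (52 + 37)*((-1 + 2*7)*(-5 + 7)/(3*(1 + 7*(-5 + 7)))) = 89*((1/3)*(-1 + 14)*2/(1 + 7*2)) = 89*((1/3)*13*2/(1 + 14)) = 89*((1/3)*13*2/15) = 89*((1/3)*(1/15)*13*2) = 89*(26/45) = 2314/45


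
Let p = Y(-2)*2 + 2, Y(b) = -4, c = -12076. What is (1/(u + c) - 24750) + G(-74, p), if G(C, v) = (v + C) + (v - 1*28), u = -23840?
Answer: -893015425/35916 ≈ -24864.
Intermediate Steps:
p = -6 (p = -4*2 + 2 = -8 + 2 = -6)
G(C, v) = -28 + C + 2*v (G(C, v) = (C + v) + (v - 28) = (C + v) + (-28 + v) = -28 + C + 2*v)
(1/(u + c) - 24750) + G(-74, p) = (1/(-23840 - 12076) - 24750) + (-28 - 74 + 2*(-6)) = (1/(-35916) - 24750) + (-28 - 74 - 12) = (-1/35916 - 24750) - 114 = -888921001/35916 - 114 = -893015425/35916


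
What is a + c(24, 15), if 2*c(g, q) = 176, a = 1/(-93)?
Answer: 8183/93 ≈ 87.989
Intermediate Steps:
a = -1/93 ≈ -0.010753
c(g, q) = 88 (c(g, q) = (½)*176 = 88)
a + c(24, 15) = -1/93 + 88 = 8183/93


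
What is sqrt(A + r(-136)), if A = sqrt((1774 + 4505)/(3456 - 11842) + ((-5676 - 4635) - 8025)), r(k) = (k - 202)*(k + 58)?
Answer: sqrt(37837718256 + 17970*I*sqrt(116964334))/1198 ≈ 162.37 + 0.41699*I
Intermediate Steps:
r(k) = (-202 + k)*(58 + k)
A = 15*I*sqrt(116964334)/1198 (A = sqrt(6279/(-8386) + (-10311 - 8025)) = sqrt(6279*(-1/8386) - 18336) = sqrt(-897/1198 - 18336) = sqrt(-21967425/1198) = 15*I*sqrt(116964334)/1198 ≈ 135.41*I)
sqrt(A + r(-136)) = sqrt(15*I*sqrt(116964334)/1198 + (-11716 + (-136)**2 - 144*(-136))) = sqrt(15*I*sqrt(116964334)/1198 + (-11716 + 18496 + 19584)) = sqrt(15*I*sqrt(116964334)/1198 + 26364) = sqrt(26364 + 15*I*sqrt(116964334)/1198)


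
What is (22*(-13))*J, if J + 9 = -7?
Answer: 4576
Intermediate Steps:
J = -16 (J = -9 - 7 = -16)
(22*(-13))*J = (22*(-13))*(-16) = -286*(-16) = 4576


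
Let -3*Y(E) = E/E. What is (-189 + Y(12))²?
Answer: 322624/9 ≈ 35847.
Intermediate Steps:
Y(E) = -⅓ (Y(E) = -E/(3*E) = -⅓*1 = -⅓)
(-189 + Y(12))² = (-189 - ⅓)² = (-568/3)² = 322624/9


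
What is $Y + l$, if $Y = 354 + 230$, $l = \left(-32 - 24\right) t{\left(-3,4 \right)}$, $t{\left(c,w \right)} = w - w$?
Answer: $584$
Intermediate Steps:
$t{\left(c,w \right)} = 0$
$l = 0$ ($l = \left(-32 - 24\right) 0 = \left(-56\right) 0 = 0$)
$Y = 584$
$Y + l = 584 + 0 = 584$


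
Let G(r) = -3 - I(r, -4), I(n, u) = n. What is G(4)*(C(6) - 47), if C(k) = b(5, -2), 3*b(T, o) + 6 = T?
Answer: 994/3 ≈ 331.33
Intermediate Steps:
b(T, o) = -2 + T/3
C(k) = -1/3 (C(k) = -2 + (1/3)*5 = -2 + 5/3 = -1/3)
G(r) = -3 - r
G(4)*(C(6) - 47) = (-3 - 1*4)*(-1/3 - 47) = (-3 - 4)*(-142/3) = -7*(-142/3) = 994/3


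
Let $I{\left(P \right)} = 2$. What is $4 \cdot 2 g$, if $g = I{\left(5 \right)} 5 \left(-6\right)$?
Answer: $-480$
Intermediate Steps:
$g = -60$ ($g = 2 \cdot 5 \left(-6\right) = 10 \left(-6\right) = -60$)
$4 \cdot 2 g = 4 \cdot 2 \left(-60\right) = 8 \left(-60\right) = -480$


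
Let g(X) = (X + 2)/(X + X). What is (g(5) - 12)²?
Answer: 12769/100 ≈ 127.69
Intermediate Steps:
g(X) = (2 + X)/(2*X) (g(X) = (2 + X)/((2*X)) = (2 + X)*(1/(2*X)) = (2 + X)/(2*X))
(g(5) - 12)² = ((½)*(2 + 5)/5 - 12)² = ((½)*(⅕)*7 - 12)² = (7/10 - 12)² = (-113/10)² = 12769/100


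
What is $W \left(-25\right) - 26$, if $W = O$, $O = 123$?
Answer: $-3101$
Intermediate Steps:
$W = 123$
$W \left(-25\right) - 26 = 123 \left(-25\right) - 26 = -3075 - 26 = -3101$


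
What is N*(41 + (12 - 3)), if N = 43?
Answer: 2150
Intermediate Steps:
N*(41 + (12 - 3)) = 43*(41 + (12 - 3)) = 43*(41 + 9) = 43*50 = 2150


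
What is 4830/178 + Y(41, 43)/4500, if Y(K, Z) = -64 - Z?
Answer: 10857977/400500 ≈ 27.111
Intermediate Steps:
4830/178 + Y(41, 43)/4500 = 4830/178 + (-64 - 1*43)/4500 = 4830*(1/178) + (-64 - 43)*(1/4500) = 2415/89 - 107*1/4500 = 2415/89 - 107/4500 = 10857977/400500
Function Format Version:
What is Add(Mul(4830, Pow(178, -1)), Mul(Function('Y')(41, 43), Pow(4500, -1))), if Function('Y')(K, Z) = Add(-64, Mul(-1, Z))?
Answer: Rational(10857977, 400500) ≈ 27.111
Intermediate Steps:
Add(Mul(4830, Pow(178, -1)), Mul(Function('Y')(41, 43), Pow(4500, -1))) = Add(Mul(4830, Pow(178, -1)), Mul(Add(-64, Mul(-1, 43)), Pow(4500, -1))) = Add(Mul(4830, Rational(1, 178)), Mul(Add(-64, -43), Rational(1, 4500))) = Add(Rational(2415, 89), Mul(-107, Rational(1, 4500))) = Add(Rational(2415, 89), Rational(-107, 4500)) = Rational(10857977, 400500)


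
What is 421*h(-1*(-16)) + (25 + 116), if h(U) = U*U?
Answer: 107917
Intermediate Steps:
h(U) = U**2
421*h(-1*(-16)) + (25 + 116) = 421*(-1*(-16))**2 + (25 + 116) = 421*16**2 + 141 = 421*256 + 141 = 107776 + 141 = 107917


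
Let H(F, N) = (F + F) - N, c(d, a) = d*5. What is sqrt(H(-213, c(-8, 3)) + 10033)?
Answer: sqrt(9647) ≈ 98.219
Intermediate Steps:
c(d, a) = 5*d
H(F, N) = -N + 2*F (H(F, N) = 2*F - N = -N + 2*F)
sqrt(H(-213, c(-8, 3)) + 10033) = sqrt((-5*(-8) + 2*(-213)) + 10033) = sqrt((-1*(-40) - 426) + 10033) = sqrt((40 - 426) + 10033) = sqrt(-386 + 10033) = sqrt(9647)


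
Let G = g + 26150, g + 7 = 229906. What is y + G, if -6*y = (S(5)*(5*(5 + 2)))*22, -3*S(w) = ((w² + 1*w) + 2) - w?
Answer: 257204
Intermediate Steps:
g = 229899 (g = -7 + 229906 = 229899)
S(w) = -⅔ - w²/3 (S(w) = -(((w² + 1*w) + 2) - w)/3 = -(((w² + w) + 2) - w)/3 = -(((w + w²) + 2) - w)/3 = -((2 + w + w²) - w)/3 = -(2 + w²)/3 = -⅔ - w²/3)
G = 256049 (G = 229899 + 26150 = 256049)
y = 1155 (y = -(-⅔ - ⅓*5²)*(5*(5 + 2))*22/6 = -(-⅔ - ⅓*25)*(5*7)*22/6 = -(-⅔ - 25/3)*35*22/6 = -(-9*35)*22/6 = -(-105)*22/2 = -⅙*(-6930) = 1155)
y + G = 1155 + 256049 = 257204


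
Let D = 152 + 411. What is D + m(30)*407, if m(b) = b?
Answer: 12773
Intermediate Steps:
D = 563
D + m(30)*407 = 563 + 30*407 = 563 + 12210 = 12773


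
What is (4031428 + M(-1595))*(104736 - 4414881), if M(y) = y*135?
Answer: -16447957264935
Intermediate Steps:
M(y) = 135*y
(4031428 + M(-1595))*(104736 - 4414881) = (4031428 + 135*(-1595))*(104736 - 4414881) = (4031428 - 215325)*(-4310145) = 3816103*(-4310145) = -16447957264935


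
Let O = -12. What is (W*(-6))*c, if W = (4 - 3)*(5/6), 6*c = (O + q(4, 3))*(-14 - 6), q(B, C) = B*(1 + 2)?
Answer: 0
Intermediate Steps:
q(B, C) = 3*B (q(B, C) = B*3 = 3*B)
c = 0 (c = ((-12 + 3*4)*(-14 - 6))/6 = ((-12 + 12)*(-20))/6 = (0*(-20))/6 = (1/6)*0 = 0)
W = 5/6 (W = 1*(5*(1/6)) = 1*(5/6) = 5/6 ≈ 0.83333)
(W*(-6))*c = ((5/6)*(-6))*0 = -5*0 = 0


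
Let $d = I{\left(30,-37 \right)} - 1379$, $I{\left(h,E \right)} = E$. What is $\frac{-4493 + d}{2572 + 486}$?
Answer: $- \frac{5909}{3058} \approx -1.9323$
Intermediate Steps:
$d = -1416$ ($d = -37 - 1379 = -1416$)
$\frac{-4493 + d}{2572 + 486} = \frac{-4493 - 1416}{2572 + 486} = - \frac{5909}{3058}$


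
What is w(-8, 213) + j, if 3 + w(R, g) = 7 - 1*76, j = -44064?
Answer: -44136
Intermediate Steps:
w(R, g) = -72 (w(R, g) = -3 + (7 - 1*76) = -3 + (7 - 76) = -3 - 69 = -72)
w(-8, 213) + j = -72 - 44064 = -44136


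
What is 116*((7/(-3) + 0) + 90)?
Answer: 30508/3 ≈ 10169.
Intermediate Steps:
116*((7/(-3) + 0) + 90) = 116*((7*(-⅓) + 0) + 90) = 116*((-7/3 + 0) + 90) = 116*(-7/3 + 90) = 116*(263/3) = 30508/3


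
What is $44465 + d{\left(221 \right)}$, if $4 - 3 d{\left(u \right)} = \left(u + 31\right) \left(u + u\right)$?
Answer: $\frac{22015}{3} \approx 7338.3$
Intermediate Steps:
$d{\left(u \right)} = \frac{4}{3} - \frac{2 u \left(31 + u\right)}{3}$ ($d{\left(u \right)} = \frac{4}{3} - \frac{\left(u + 31\right) \left(u + u\right)}{3} = \frac{4}{3} - \frac{\left(31 + u\right) 2 u}{3} = \frac{4}{3} - \frac{2 u \left(31 + u\right)}{3}$)
$44465 + d{\left(221 \right)} = 44465 - \left(4566 + \frac{97682}{3}\right) = 44465 - \frac{111380}{3} = \frac{22015}{3}$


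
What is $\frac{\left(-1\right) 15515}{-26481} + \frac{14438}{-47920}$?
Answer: $\frac{180573061}{634484760} \approx 0.2846$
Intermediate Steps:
$\frac{\left(-1\right) 15515}{-26481} + \frac{14438}{-47920} = \left(-15515\right) \left(- \frac{1}{26481}\right) + 14438 \left(- \frac{1}{47920}\right) = \frac{15515}{26481} - \frac{7219}{23960} = \frac{180573061}{634484760}$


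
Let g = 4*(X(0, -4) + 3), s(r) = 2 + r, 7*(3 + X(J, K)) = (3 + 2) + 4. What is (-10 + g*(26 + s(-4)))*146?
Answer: 115924/7 ≈ 16561.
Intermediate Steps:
X(J, K) = -12/7 (X(J, K) = -3 + ((3 + 2) + 4)/7 = -3 + (5 + 4)/7 = -3 + (⅐)*9 = -3 + 9/7 = -12/7)
g = 36/7 (g = 4*(-12/7 + 3) = 4*(9/7) = 36/7 ≈ 5.1429)
(-10 + g*(26 + s(-4)))*146 = (-10 + 36*(26 + (2 - 4))/7)*146 = (-10 + 36*(26 - 2)/7)*146 = (-10 + (36/7)*24)*146 = (-10 + 864/7)*146 = (794/7)*146 = 115924/7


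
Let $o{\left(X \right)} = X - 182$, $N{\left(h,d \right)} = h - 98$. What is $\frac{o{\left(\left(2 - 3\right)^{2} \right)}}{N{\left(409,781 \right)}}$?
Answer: $- \frac{181}{311} \approx -0.58199$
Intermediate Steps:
$N{\left(h,d \right)} = -98 + h$
$o{\left(X \right)} = -182 + X$ ($o{\left(X \right)} = X - 182 = -182 + X$)
$\frac{o{\left(\left(2 - 3\right)^{2} \right)}}{N{\left(409,781 \right)}} = \frac{-182 + \left(2 - 3\right)^{2}}{-98 + 409} = \frac{-182 + \left(-1\right)^{2}}{311} = \left(-182 + 1\right) \frac{1}{311} = \left(-181\right) \frac{1}{311} = - \frac{181}{311}$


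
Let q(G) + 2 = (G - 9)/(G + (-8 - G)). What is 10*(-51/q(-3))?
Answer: 1020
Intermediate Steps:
q(G) = -7/8 - G/8 (q(G) = -2 + (G - 9)/(G + (-8 - G)) = -2 + (-9 + G)/(-8) = -2 + (-9 + G)*(-1/8) = -2 + (9/8 - G/8) = -7/8 - G/8)
10*(-51/q(-3)) = 10*(-51/(-7/8 - 1/8*(-3))) = 10*(-51/(-7/8 + 3/8)) = 10*(-51/(-1/2)) = 10*(-51*(-2)) = 10*102 = 1020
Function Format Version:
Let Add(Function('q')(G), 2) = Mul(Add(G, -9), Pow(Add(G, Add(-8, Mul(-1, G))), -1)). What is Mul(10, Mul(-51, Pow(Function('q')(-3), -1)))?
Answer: 1020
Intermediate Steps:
Function('q')(G) = Add(Rational(-7, 8), Mul(Rational(-1, 8), G)) (Function('q')(G) = Add(-2, Mul(Add(G, -9), Pow(Add(G, Add(-8, Mul(-1, G))), -1))) = Add(-2, Mul(Add(-9, G), Pow(-8, -1))) = Add(-2, Mul(Add(-9, G), Rational(-1, 8))) = Add(-2, Add(Rational(9, 8), Mul(Rational(-1, 8), G))) = Add(Rational(-7, 8), Mul(Rational(-1, 8), G)))
Mul(10, Mul(-51, Pow(Function('q')(-3), -1))) = Mul(10, Mul(-51, Pow(Add(Rational(-7, 8), Mul(Rational(-1, 8), -3)), -1))) = Mul(10, Mul(-51, Pow(Add(Rational(-7, 8), Rational(3, 8)), -1))) = Mul(10, Mul(-51, Pow(Rational(-1, 2), -1))) = Mul(10, Mul(-51, -2)) = Mul(10, 102) = 1020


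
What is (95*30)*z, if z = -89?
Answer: -253650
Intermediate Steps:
(95*30)*z = (95*30)*(-89) = 2850*(-89) = -253650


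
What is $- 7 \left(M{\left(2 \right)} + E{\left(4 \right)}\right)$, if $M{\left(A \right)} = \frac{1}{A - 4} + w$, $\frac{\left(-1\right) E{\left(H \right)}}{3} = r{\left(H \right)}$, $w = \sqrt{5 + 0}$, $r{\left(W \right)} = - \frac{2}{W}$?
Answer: $-7 - 7 \sqrt{5} \approx -22.652$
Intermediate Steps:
$w = \sqrt{5} \approx 2.2361$
$E{\left(H \right)} = \frac{6}{H}$ ($E{\left(H \right)} = - 3 \left(- \frac{2}{H}\right) = \frac{6}{H}$)
$M{\left(A \right)} = \sqrt{5} + \frac{1}{-4 + A}$ ($M{\left(A \right)} = \frac{1}{A - 4} + \sqrt{5} = \frac{1}{-4 + A} + \sqrt{5} = \sqrt{5} + \frac{1}{-4 + A}$)
$- 7 \left(M{\left(2 \right)} + E{\left(4 \right)}\right) = - 7 \left(\frac{1 - 4 \sqrt{5} + 2 \sqrt{5}}{-4 + 2} + \frac{6}{4}\right) = - 7 \left(\frac{1 - 2 \sqrt{5}}{-2} + 6 \cdot \frac{1}{4}\right) = - 7 \left(- \frac{1 - 2 \sqrt{5}}{2} + \frac{3}{2}\right) = - 7 \left(\left(- \frac{1}{2} + \sqrt{5}\right) + \frac{3}{2}\right) = - 7 \left(1 + \sqrt{5}\right) = -7 - 7 \sqrt{5}$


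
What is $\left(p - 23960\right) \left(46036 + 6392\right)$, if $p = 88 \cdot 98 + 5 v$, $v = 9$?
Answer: $-801676548$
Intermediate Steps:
$p = 8669$ ($p = 88 \cdot 98 + 5 \cdot 9 = 8624 + 45 = 8669$)
$\left(p - 23960\right) \left(46036 + 6392\right) = \left(8669 - 23960\right) \left(46036 + 6392\right) = \left(-15291\right) 52428 = -801676548$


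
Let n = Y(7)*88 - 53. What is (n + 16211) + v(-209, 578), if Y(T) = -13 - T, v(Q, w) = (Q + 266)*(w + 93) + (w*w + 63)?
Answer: 386792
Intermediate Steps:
v(Q, w) = 63 + w² + (93 + w)*(266 + Q) (v(Q, w) = (266 + Q)*(93 + w) + (w² + 63) = (93 + w)*(266 + Q) + (63 + w²) = 63 + w² + (93 + w)*(266 + Q))
n = -1813 (n = (-13 - 1*7)*88 - 53 = (-13 - 7)*88 - 53 = -20*88 - 53 = -1760 - 53 = -1813)
(n + 16211) + v(-209, 578) = (-1813 + 16211) + (24801 + 578² + 93*(-209) + 266*578 - 209*578) = 14398 + (24801 + 334084 - 19437 + 153748 - 120802) = 14398 + 372394 = 386792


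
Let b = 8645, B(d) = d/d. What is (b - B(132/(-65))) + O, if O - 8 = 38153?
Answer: 46805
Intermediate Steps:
B(d) = 1
O = 38161 (O = 8 + 38153 = 38161)
(b - B(132/(-65))) + O = (8645 - 1*1) + 38161 = (8645 - 1) + 38161 = 8644 + 38161 = 46805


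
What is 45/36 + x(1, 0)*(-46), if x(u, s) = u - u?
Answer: 5/4 ≈ 1.2500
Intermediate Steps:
x(u, s) = 0
45/36 + x(1, 0)*(-46) = 45/36 + 0*(-46) = 45*(1/36) + 0 = 5/4 + 0 = 5/4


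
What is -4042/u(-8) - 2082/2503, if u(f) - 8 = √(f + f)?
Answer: -5068973/12515 + 2021*I/10 ≈ -405.03 + 202.1*I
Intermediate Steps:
u(f) = 8 + √2*√f (u(f) = 8 + √(f + f) = 8 + √(2*f) = 8 + √2*√f)
-4042/u(-8) - 2082/2503 = -4042/(8 + √2*√(-8)) - 2082/2503 = -4042/(8 + √2*(2*I*√2)) - 2082*1/2503 = -4042*(8 - 4*I)/80 - 2082/2503 = -2021*(8 - 4*I)/40 - 2082/2503 = -2082/2503 - 2021*(8 - 4*I)/40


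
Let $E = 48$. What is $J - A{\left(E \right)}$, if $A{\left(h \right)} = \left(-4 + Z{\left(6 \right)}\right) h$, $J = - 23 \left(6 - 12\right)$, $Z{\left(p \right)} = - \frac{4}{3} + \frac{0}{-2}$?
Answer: $394$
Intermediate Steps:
$Z{\left(p \right)} = - \frac{4}{3}$ ($Z{\left(p \right)} = \left(-4\right) \frac{1}{3} + 0 \left(- \frac{1}{2}\right) = - \frac{4}{3} + 0 = - \frac{4}{3}$)
$J = 138$ ($J = \left(-23\right) \left(-6\right) = 138$)
$A{\left(h \right)} = - \frac{16 h}{3}$ ($A{\left(h \right)} = \left(-4 - \frac{4}{3}\right) h = - \frac{16 h}{3}$)
$J - A{\left(E \right)} = 138 - \left(- \frac{16}{3}\right) 48 = 138 - -256 = 138 + 256 = 394$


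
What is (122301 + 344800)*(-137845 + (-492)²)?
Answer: 48680799119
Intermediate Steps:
(122301 + 344800)*(-137845 + (-492)²) = 467101*(-137845 + 242064) = 467101*104219 = 48680799119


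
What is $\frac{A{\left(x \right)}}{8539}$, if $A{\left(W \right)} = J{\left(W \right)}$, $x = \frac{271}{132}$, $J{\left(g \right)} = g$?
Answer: $\frac{271}{1127148} \approx 0.00024043$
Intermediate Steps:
$x = \frac{271}{132}$ ($x = 271 \cdot \frac{1}{132} = \frac{271}{132} \approx 2.053$)
$A{\left(W \right)} = W$
$\frac{A{\left(x \right)}}{8539} = \frac{271}{132 \cdot 8539} = \frac{271}{132} \cdot \frac{1}{8539} = \frac{271}{1127148}$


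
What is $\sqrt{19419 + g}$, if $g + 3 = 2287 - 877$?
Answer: $3 \sqrt{2314} \approx 144.31$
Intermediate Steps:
$g = 1407$ ($g = -3 + \left(2287 - 877\right) = -3 + 1410 = 1407$)
$\sqrt{19419 + g} = \sqrt{19419 + 1407} = \sqrt{20826} = 3 \sqrt{2314}$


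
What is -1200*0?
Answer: 0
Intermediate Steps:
-1200*0 = 0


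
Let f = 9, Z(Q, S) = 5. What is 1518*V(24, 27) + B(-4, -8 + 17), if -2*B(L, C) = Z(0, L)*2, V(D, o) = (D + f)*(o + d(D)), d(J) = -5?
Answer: 1102063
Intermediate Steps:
V(D, o) = (-5 + o)*(9 + D) (V(D, o) = (D + 9)*(o - 5) = (9 + D)*(-5 + o) = (-5 + o)*(9 + D))
B(L, C) = -5 (B(L, C) = -5*2/2 = -½*10 = -5)
1518*V(24, 27) + B(-4, -8 + 17) = 1518*(-45 - 5*24 + 9*27 + 24*27) - 5 = 1518*(-45 - 120 + 243 + 648) - 5 = 1518*726 - 5 = 1102068 - 5 = 1102063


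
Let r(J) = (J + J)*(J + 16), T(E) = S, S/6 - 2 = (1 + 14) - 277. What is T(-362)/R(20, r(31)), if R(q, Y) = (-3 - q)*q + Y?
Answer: -260/409 ≈ -0.63570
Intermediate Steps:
S = -1560 (S = 12 + 6*((1 + 14) - 277) = 12 + 6*(15 - 277) = 12 + 6*(-262) = 12 - 1572 = -1560)
T(E) = -1560
r(J) = 2*J*(16 + J) (r(J) = (2*J)*(16 + J) = 2*J*(16 + J))
R(q, Y) = Y + q*(-3 - q) (R(q, Y) = q*(-3 - q) + Y = Y + q*(-3 - q))
T(-362)/R(20, r(31)) = -1560/(2*31*(16 + 31) - 1*20² - 3*20) = -1560/(2*31*47 - 1*400 - 60) = -1560/(2914 - 400 - 60) = -1560/2454 = -1560*1/2454 = -260/409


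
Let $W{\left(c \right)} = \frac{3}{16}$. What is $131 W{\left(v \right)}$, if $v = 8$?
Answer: $\frac{393}{16} \approx 24.563$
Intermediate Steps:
$W{\left(c \right)} = \frac{3}{16}$ ($W{\left(c \right)} = 3 \cdot \frac{1}{16} = \frac{3}{16}$)
$131 W{\left(v \right)} = 131 \cdot \frac{3}{16} = \frac{393}{16}$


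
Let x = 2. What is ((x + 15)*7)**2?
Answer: 14161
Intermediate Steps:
((x + 15)*7)**2 = ((2 + 15)*7)**2 = (17*7)**2 = 119**2 = 14161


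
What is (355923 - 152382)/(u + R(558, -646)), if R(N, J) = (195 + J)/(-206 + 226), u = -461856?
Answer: -4070820/9237571 ≈ -0.44068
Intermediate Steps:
R(N, J) = 39/4 + J/20 (R(N, J) = (195 + J)/20 = (195 + J)*(1/20) = 39/4 + J/20)
(355923 - 152382)/(u + R(558, -646)) = (355923 - 152382)/(-461856 + (39/4 + (1/20)*(-646))) = 203541/(-461856 + (39/4 - 323/10)) = 203541/(-461856 - 451/20) = 203541/(-9237571/20) = 203541*(-20/9237571) = -4070820/9237571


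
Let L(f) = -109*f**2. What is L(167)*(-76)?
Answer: 231032476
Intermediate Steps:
L(167)*(-76) = -109*167**2*(-76) = -109*27889*(-76) = -3039901*(-76) = 231032476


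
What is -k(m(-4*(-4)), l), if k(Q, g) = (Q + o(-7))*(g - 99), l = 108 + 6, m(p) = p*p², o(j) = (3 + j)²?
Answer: -61680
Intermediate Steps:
m(p) = p³
l = 114
k(Q, g) = (-99 + g)*(16 + Q) (k(Q, g) = (Q + (3 - 7)²)*(g - 99) = (Q + (-4)²)*(-99 + g) = (Q + 16)*(-99 + g) = (16 + Q)*(-99 + g) = (-99 + g)*(16 + Q))
-k(m(-4*(-4)), l) = -(-1584 - 99*(-4*(-4))³ + 16*114 + (-4*(-4))³*114) = -(-1584 - 99*16³ + 1824 + 16³*114) = -(-1584 - 99*4096 + 1824 + 4096*114) = -(-1584 - 405504 + 1824 + 466944) = -1*61680 = -61680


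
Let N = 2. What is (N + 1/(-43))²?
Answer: 7225/1849 ≈ 3.9075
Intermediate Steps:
(N + 1/(-43))² = (2 + 1/(-43))² = (2 - 1/43)² = (85/43)² = 7225/1849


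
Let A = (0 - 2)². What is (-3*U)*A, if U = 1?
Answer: -12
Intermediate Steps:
A = 4 (A = (-2)² = 4)
(-3*U)*A = -3*1*4 = -3*4 = -12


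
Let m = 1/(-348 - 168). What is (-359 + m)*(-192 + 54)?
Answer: 4260635/86 ≈ 49542.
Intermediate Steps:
m = -1/516 (m = 1/(-516) = -1/516 ≈ -0.0019380)
(-359 + m)*(-192 + 54) = (-359 - 1/516)*(-192 + 54) = -185245/516*(-138) = 4260635/86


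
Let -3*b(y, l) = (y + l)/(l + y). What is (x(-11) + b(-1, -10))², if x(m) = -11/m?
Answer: 4/9 ≈ 0.44444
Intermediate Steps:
b(y, l) = -⅓ (b(y, l) = -(y + l)/(3*(l + y)) = -(l + y)/(3*(l + y)) = -⅓*1 = -⅓)
(x(-11) + b(-1, -10))² = (-11/(-11) - ⅓)² = (-11*(-1/11) - ⅓)² = (1 - ⅓)² = (⅔)² = 4/9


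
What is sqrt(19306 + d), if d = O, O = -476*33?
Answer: sqrt(3598) ≈ 59.983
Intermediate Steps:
O = -15708
d = -15708
sqrt(19306 + d) = sqrt(19306 - 15708) = sqrt(3598)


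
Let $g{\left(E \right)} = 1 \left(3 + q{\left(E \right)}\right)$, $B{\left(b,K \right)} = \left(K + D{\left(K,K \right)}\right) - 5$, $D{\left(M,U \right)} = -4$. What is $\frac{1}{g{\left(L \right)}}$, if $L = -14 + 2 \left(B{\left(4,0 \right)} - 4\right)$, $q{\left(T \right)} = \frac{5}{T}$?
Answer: $\frac{8}{23} \approx 0.34783$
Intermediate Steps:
$B{\left(b,K \right)} = -9 + K$ ($B{\left(b,K \right)} = \left(K - 4\right) - 5 = \left(-4 + K\right) - 5 = -9 + K$)
$L = -40$ ($L = -14 + 2 \left(\left(-9 + 0\right) - 4\right) = -14 + 2 \left(-9 - 4\right) = -14 + 2 \left(-13\right) = -14 - 26 = -40$)
$g{\left(E \right)} = 3 + \frac{5}{E}$ ($g{\left(E \right)} = 1 \left(3 + \frac{5}{E}\right) = 3 + \frac{5}{E}$)
$\frac{1}{g{\left(L \right)}} = \frac{1}{3 + \frac{5}{-40}} = \frac{1}{3 + 5 \left(- \frac{1}{40}\right)} = \frac{1}{3 - \frac{1}{8}} = \frac{1}{\frac{23}{8}} = \frac{8}{23}$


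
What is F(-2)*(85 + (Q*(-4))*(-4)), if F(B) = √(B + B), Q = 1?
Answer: 202*I ≈ 202.0*I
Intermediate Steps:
F(B) = √2*√B (F(B) = √(2*B) = √2*√B)
F(-2)*(85 + (Q*(-4))*(-4)) = (√2*√(-2))*(85 + (1*(-4))*(-4)) = (√2*(I*√2))*(85 - 4*(-4)) = (2*I)*(85 + 16) = (2*I)*101 = 202*I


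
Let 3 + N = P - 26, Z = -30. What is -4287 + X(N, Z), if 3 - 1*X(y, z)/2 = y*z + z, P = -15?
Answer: -6861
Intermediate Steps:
N = -44 (N = -3 + (-15 - 26) = -3 - 41 = -44)
X(y, z) = 6 - 2*z - 2*y*z (X(y, z) = 6 - 2*(y*z + z) = 6 - 2*(z + y*z) = 6 + (-2*z - 2*y*z) = 6 - 2*z - 2*y*z)
-4287 + X(N, Z) = -4287 + (6 - 2*(-30) - 2*(-44)*(-30)) = -4287 + (6 + 60 - 2640) = -4287 - 2574 = -6861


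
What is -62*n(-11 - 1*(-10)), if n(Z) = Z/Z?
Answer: -62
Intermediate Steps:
n(Z) = 1
-62*n(-11 - 1*(-10)) = -62*1 = -62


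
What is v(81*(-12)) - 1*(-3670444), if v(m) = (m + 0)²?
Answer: 4615228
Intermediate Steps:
v(m) = m²
v(81*(-12)) - 1*(-3670444) = (81*(-12))² - 1*(-3670444) = (-972)² + 3670444 = 944784 + 3670444 = 4615228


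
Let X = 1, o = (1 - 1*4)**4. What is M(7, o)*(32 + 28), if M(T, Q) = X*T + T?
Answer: 840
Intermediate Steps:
o = 81 (o = (1 - 4)**4 = (-3)**4 = 81)
M(T, Q) = 2*T (M(T, Q) = 1*T + T = T + T = 2*T)
M(7, o)*(32 + 28) = (2*7)*(32 + 28) = 14*60 = 840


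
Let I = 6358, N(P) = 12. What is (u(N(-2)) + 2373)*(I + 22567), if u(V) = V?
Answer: 68986125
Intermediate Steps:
(u(N(-2)) + 2373)*(I + 22567) = (12 + 2373)*(6358 + 22567) = 2385*28925 = 68986125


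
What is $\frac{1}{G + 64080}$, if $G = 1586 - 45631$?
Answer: $\frac{1}{20035} \approx 4.9913 \cdot 10^{-5}$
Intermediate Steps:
$G = -44045$ ($G = 1586 - 45631 = -44045$)
$\frac{1}{G + 64080} = \frac{1}{-44045 + 64080} = \frac{1}{20035}$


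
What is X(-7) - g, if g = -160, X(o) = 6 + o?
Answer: 159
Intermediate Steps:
X(-7) - g = (6 - 7) - 1*(-160) = -1 + 160 = 159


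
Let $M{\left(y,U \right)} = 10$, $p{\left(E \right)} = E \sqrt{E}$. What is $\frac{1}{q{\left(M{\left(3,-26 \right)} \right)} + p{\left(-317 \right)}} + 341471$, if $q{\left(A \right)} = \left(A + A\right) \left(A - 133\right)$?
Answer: $\frac{- 840018659 i + 108246307 \sqrt{317}}{- 2460 i + 317 \sqrt{317}} \approx 3.4147 \cdot 10^{5} + 0.00024414 i$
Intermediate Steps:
$p{\left(E \right)} = E^{\frac{3}{2}}$
$q{\left(A \right)} = 2 A \left(-133 + A\right)$
$\frac{1}{q{\left(M{\left(3,-26 \right)} \right)} + p{\left(-317 \right)}} + 341471 = \frac{1}{2 \cdot 10 \left(-133 + 10\right) + \left(-317\right)^{\frac{3}{2}}} + 341471 = \frac{1}{2 \cdot 10 \left(-123\right) - 317 i \sqrt{317}} + 341471 = \frac{1}{-2460 - 317 i \sqrt{317}} + 341471 = 341471 + \frac{1}{-2460 - 317 i \sqrt{317}}$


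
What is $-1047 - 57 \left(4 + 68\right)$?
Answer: $-5151$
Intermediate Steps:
$-1047 - 57 \left(4 + 68\right) = -1047 - 4104 = -5151$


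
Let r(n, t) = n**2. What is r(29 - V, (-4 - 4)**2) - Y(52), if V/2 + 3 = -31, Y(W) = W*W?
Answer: 6705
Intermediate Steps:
Y(W) = W**2
V = -68 (V = -6 + 2*(-31) = -6 - 62 = -68)
r(29 - V, (-4 - 4)**2) - Y(52) = (29 - 1*(-68))**2 - 1*52**2 = (29 + 68)**2 - 1*2704 = 97**2 - 2704 = 9409 - 2704 = 6705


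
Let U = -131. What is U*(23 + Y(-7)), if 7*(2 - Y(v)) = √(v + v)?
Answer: -3275 + 131*I*√14/7 ≈ -3275.0 + 70.022*I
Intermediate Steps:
Y(v) = 2 - √2*√v/7 (Y(v) = 2 - √(v + v)/7 = 2 - √2*√v/7)
U*(23 + Y(-7)) = -131*(23 + (2 - √2*√(-7)/7)) = -131*(23 + (2 - √2*I*√7/7)) = -131*(23 + (2 - I*√14/7)) = -131*(25 - I*√14/7) = -3275 + 131*I*√14/7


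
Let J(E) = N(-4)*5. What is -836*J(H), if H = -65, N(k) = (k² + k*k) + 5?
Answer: -154660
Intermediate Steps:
N(k) = 5 + 2*k² (N(k) = (k² + k²) + 5 = 2*k² + 5 = 5 + 2*k²)
J(E) = 185 (J(E) = (5 + 2*(-4)²)*5 = (5 + 2*16)*5 = (5 + 32)*5 = 37*5 = 185)
-836*J(H) = -836*185 = -154660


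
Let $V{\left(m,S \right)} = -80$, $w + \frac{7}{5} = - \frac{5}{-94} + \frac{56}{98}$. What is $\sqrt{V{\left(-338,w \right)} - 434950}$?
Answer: $i \sqrt{435030} \approx 659.57 i$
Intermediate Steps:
$w = - \frac{2551}{3290}$ ($w = - \frac{7}{5} + \left(- \frac{5}{-94} + \frac{56}{98}\right) = - \frac{7}{5} + \left(\left(-5\right) \left(- \frac{1}{94}\right) + 56 \cdot \frac{1}{98}\right) = - \frac{7}{5} + \left(\frac{5}{94} + \frac{4}{7}\right) = - \frac{7}{5} + \frac{411}{658} = - \frac{2551}{3290} \approx -0.77538$)
$\sqrt{V{\left(-338,w \right)} - 434950} = \sqrt{-80 - 434950} = \sqrt{-435030} = i \sqrt{435030}$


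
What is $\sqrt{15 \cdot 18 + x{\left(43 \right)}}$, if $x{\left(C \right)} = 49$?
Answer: $\sqrt{319} \approx 17.861$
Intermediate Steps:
$\sqrt{15 \cdot 18 + x{\left(43 \right)}} = \sqrt{15 \cdot 18 + 49} = \sqrt{270 + 49} = \sqrt{319}$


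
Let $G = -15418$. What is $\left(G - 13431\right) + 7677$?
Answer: $-21172$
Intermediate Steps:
$\left(G - 13431\right) + 7677 = \left(-15418 - 13431\right) + 7677 = -28849 + 7677 = -21172$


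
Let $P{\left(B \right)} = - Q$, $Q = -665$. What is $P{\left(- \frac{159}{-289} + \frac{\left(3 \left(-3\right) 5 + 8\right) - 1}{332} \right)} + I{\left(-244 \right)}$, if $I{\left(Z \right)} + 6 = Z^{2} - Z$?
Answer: $60439$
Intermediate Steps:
$I{\left(Z \right)} = -6 + Z^{2} - Z$ ($I{\left(Z \right)} = -6 + \left(Z^{2} - Z\right) = -6 + Z^{2} - Z$)
$P{\left(B \right)} = 665$ ($P{\left(B \right)} = \left(-1\right) \left(-665\right) = 665$)
$P{\left(- \frac{159}{-289} + \frac{\left(3 \left(-3\right) 5 + 8\right) - 1}{332} \right)} + I{\left(-244 \right)} = 665 - \left(-238 - 59536\right) = 665 + \left(-6 + 59536 + 244\right) = 665 + 59774 = 60439$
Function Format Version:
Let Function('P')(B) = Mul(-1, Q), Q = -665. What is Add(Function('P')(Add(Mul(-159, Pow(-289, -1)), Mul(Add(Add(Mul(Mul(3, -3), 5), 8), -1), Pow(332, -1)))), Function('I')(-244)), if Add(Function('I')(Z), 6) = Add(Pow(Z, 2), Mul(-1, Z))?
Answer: 60439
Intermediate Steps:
Function('I')(Z) = Add(-6, Pow(Z, 2), Mul(-1, Z)) (Function('I')(Z) = Add(-6, Add(Pow(Z, 2), Mul(-1, Z))) = Add(-6, Pow(Z, 2), Mul(-1, Z)))
Function('P')(B) = 665 (Function('P')(B) = Mul(-1, -665) = 665)
Add(Function('P')(Add(Mul(-159, Pow(-289, -1)), Mul(Add(Add(Mul(Mul(3, -3), 5), 8), -1), Pow(332, -1)))), Function('I')(-244)) = Add(665, Add(-6, Pow(-244, 2), Mul(-1, -244))) = Add(665, Add(-6, 59536, 244)) = Add(665, 59774) = 60439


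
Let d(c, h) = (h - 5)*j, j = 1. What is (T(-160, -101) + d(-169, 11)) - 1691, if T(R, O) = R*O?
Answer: 14475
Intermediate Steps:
d(c, h) = -5 + h (d(c, h) = (h - 5)*1 = (-5 + h)*1 = -5 + h)
T(R, O) = O*R
(T(-160, -101) + d(-169, 11)) - 1691 = (-101*(-160) + (-5 + 11)) - 1691 = (16160 + 6) - 1691 = 16166 - 1691 = 14475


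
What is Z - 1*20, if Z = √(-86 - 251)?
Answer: -20 + I*√337 ≈ -20.0 + 18.358*I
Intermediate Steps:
Z = I*√337 (Z = √(-337) = I*√337 ≈ 18.358*I)
Z - 1*20 = I*√337 - 1*20 = I*√337 - 20 = -20 + I*√337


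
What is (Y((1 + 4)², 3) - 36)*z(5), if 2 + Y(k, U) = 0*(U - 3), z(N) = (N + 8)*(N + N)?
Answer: -4940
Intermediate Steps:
z(N) = 2*N*(8 + N) (z(N) = (8 + N)*(2*N) = 2*N*(8 + N))
Y(k, U) = -2 (Y(k, U) = -2 + 0*(U - 3) = -2 + 0*(-3 + U) = -2 + 0 = -2)
(Y((1 + 4)², 3) - 36)*z(5) = (-2 - 36)*(2*5*(8 + 5)) = -76*5*13 = -38*130 = -4940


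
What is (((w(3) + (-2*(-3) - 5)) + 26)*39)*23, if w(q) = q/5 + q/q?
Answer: 128271/5 ≈ 25654.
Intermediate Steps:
w(q) = 1 + q/5 (w(q) = q*(⅕) + 1 = q/5 + 1 = 1 + q/5)
(((w(3) + (-2*(-3) - 5)) + 26)*39)*23 = ((((1 + (⅕)*3) + (-2*(-3) - 5)) + 26)*39)*23 = ((((1 + ⅗) + (6 - 5)) + 26)*39)*23 = (((8/5 + 1) + 26)*39)*23 = ((13/5 + 26)*39)*23 = ((143/5)*39)*23 = (5577/5)*23 = 128271/5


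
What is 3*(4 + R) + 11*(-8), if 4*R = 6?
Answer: -143/2 ≈ -71.500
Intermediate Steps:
R = 3/2 (R = (1/4)*6 = 3/2 ≈ 1.5000)
3*(4 + R) + 11*(-8) = 3*(4 + 3/2) + 11*(-8) = 3*(11/2) - 88 = 33/2 - 88 = -143/2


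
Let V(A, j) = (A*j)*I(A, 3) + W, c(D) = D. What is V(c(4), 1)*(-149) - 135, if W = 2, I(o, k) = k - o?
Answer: 163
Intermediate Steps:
V(A, j) = 2 + A*j*(3 - A) (V(A, j) = (A*j)*(3 - A) + 2 = A*j*(3 - A) + 2 = 2 + A*j*(3 - A))
V(c(4), 1)*(-149) - 135 = (2 - 1*4*1*(-3 + 4))*(-149) - 135 = (2 - 1*4*1*1)*(-149) - 135 = (2 - 4)*(-149) - 135 = -2*(-149) - 135 = 298 - 135 = 163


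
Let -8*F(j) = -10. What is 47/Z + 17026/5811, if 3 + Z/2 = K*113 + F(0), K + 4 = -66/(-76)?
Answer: 11532904/4027023 ≈ 2.8639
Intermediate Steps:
F(j) = 5/4 (F(j) = -⅛*(-10) = 5/4)
K = -119/38 (K = -4 - 66/(-76) = -4 - 66*(-1/76) = -4 + 33/38 = -119/38 ≈ -3.1316)
Z = -27027/38 (Z = -6 + 2*(-119/38*113 + 5/4) = -6 + 2*(-13447/38 + 5/4) = -6 + 2*(-26799/76) = -6 - 26799/38 = -27027/38 ≈ -711.24)
47/Z + 17026/5811 = 47/(-27027/38) + 17026/5811 = 47*(-38/27027) + 17026*(1/5811) = -1786/27027 + 17026/5811 = 11532904/4027023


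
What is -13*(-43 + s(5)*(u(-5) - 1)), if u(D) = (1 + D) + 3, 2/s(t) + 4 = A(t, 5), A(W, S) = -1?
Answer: 2743/5 ≈ 548.60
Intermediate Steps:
s(t) = -⅖ (s(t) = 2/(-4 - 1) = 2/(-5) = 2*(-⅕) = -⅖)
u(D) = 4 + D
-13*(-43 + s(5)*(u(-5) - 1)) = -13*(-43 - 2*((4 - 5) - 1)/5) = -13*(-43 - 2*(-1 - 1)/5) = -13*(-43 - ⅖*(-2)) = -13*(-43 + ⅘) = -13*(-211/5) = 2743/5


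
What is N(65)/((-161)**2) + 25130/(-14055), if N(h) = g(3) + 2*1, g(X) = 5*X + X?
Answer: -130222726/72863931 ≈ -1.7872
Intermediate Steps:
g(X) = 6*X
N(h) = 20 (N(h) = 6*3 + 2*1 = 18 + 2 = 20)
N(65)/((-161)**2) + 25130/(-14055) = 20/((-161)**2) + 25130/(-14055) = 20/25921 + 25130*(-1/14055) = 20*(1/25921) - 5026/2811 = 20/25921 - 5026/2811 = -130222726/72863931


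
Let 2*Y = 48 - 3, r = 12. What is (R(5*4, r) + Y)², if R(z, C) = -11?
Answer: 529/4 ≈ 132.25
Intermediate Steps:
Y = 45/2 (Y = (48 - 3)/2 = (½)*45 = 45/2 ≈ 22.500)
(R(5*4, r) + Y)² = (-11 + 45/2)² = (23/2)² = 529/4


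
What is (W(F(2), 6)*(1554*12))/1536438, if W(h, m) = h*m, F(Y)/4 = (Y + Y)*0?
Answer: 0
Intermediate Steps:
F(Y) = 0 (F(Y) = 4*((Y + Y)*0) = 4*((2*Y)*0) = 4*0 = 0)
(W(F(2), 6)*(1554*12))/1536438 = ((0*6)*(1554*12))/1536438 = (0*18648)*(1/1536438) = 0*(1/1536438) = 0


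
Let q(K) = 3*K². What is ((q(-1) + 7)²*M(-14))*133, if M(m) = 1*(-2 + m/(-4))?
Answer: 19950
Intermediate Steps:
M(m) = -2 - m/4 (M(m) = 1*(-2 + m*(-¼)) = 1*(-2 - m/4) = -2 - m/4)
((q(-1) + 7)²*M(-14))*133 = ((3*(-1)² + 7)²*(-2 - ¼*(-14)))*133 = ((3*1 + 7)²*(-2 + 7/2))*133 = ((3 + 7)²*(3/2))*133 = (10²*(3/2))*133 = (100*(3/2))*133 = 150*133 = 19950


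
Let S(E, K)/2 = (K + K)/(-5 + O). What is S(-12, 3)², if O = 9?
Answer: 9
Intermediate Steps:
S(E, K) = K (S(E, K) = 2*((K + K)/(-5 + 9)) = 2*((2*K)/4) = 2*((2*K)*(¼)) = 2*(K/2) = K)
S(-12, 3)² = 3² = 9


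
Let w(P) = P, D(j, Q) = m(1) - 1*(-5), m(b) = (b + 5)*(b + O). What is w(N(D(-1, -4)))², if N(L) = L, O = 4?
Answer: 1225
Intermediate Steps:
m(b) = (4 + b)*(5 + b) (m(b) = (b + 5)*(b + 4) = (5 + b)*(4 + b) = (4 + b)*(5 + b))
D(j, Q) = 35 (D(j, Q) = (20 + 1² + 9*1) - 1*(-5) = (20 + 1 + 9) + 5 = 30 + 5 = 35)
w(N(D(-1, -4)))² = 35² = 1225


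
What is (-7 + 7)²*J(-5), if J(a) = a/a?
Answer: 0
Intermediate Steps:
J(a) = 1
(-7 + 7)²*J(-5) = (-7 + 7)²*1 = 0²*1 = 0*1 = 0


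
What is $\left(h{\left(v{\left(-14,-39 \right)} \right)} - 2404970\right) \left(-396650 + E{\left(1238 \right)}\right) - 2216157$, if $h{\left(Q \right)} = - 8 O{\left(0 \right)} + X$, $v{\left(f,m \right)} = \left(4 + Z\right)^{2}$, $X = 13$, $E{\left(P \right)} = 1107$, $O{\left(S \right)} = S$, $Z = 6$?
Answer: $951261690494$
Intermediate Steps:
$v{\left(f,m \right)} = 100$ ($v{\left(f,m \right)} = \left(4 + 6\right)^{2} = 10^{2} = 100$)
$h{\left(Q \right)} = 13$ ($h{\left(Q \right)} = \left(-8\right) 0 + 13 = 0 + 13 = 13$)
$\left(h{\left(v{\left(-14,-39 \right)} \right)} - 2404970\right) \left(-396650 + E{\left(1238 \right)}\right) - 2216157 = \left(13 - 2404970\right) \left(-396650 + 1107\right) - 2216157 = \left(-2404957\right) \left(-395543\right) - 2216157 = 951263906651 - 2216157 = 951261690494$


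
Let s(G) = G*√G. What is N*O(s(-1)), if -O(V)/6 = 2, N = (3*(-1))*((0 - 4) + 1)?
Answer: -108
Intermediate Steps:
s(G) = G^(3/2)
N = 9 (N = -3*(-4 + 1) = -3*(-3) = 9)
O(V) = -12 (O(V) = -6*2 = -12)
N*O(s(-1)) = 9*(-12) = -108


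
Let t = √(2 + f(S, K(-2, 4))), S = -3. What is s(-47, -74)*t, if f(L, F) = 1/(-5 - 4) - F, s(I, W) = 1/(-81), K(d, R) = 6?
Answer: -I*√37/243 ≈ -0.025032*I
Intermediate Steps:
s(I, W) = -1/81
f(L, F) = -⅑ - F (f(L, F) = 1/(-9) - F = -⅑ - F)
t = I*√37/3 (t = √(2 + (-⅑ - 1*6)) = √(2 + (-⅑ - 6)) = √(2 - 55/9) = √(-37/9) = I*√37/3 ≈ 2.0276*I)
s(-47, -74)*t = -I*√37/243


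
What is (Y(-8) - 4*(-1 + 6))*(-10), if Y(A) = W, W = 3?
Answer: 170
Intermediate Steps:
Y(A) = 3
(Y(-8) - 4*(-1 + 6))*(-10) = (3 - 4*(-1 + 6))*(-10) = (3 - 4*5)*(-10) = (3 - 20)*(-10) = -17*(-10) = 170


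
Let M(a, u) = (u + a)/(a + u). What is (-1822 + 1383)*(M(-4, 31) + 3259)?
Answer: -1431140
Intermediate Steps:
M(a, u) = 1 (M(a, u) = (a + u)/(a + u) = 1)
(-1822 + 1383)*(M(-4, 31) + 3259) = (-1822 + 1383)*(1 + 3259) = -439*3260 = -1431140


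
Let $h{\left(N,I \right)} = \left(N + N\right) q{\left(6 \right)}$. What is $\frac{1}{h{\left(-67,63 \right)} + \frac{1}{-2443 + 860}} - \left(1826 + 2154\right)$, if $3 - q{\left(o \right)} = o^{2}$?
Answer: $- \frac{27860097917}{7000025} \approx -3980.0$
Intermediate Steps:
$q{\left(o \right)} = 3 - o^{2}$
$h{\left(N,I \right)} = - 66 N$ ($h{\left(N,I \right)} = \left(N + N\right) \left(3 - 6^{2}\right) = 2 N \left(3 - 36\right) = 2 N \left(-33\right) = - 66 N$)
$\frac{1}{h{\left(-67,63 \right)} + \frac{1}{-2443 + 860}} - \left(1826 + 2154\right) = \frac{1}{\left(-66\right) \left(-67\right) + \frac{1}{-2443 + 860}} - \left(1826 + 2154\right) = \frac{1}{4422 + \frac{1}{-1583}} - 3980 = \frac{1}{4422 - \frac{1}{1583}} - 3980 = \frac{1}{\frac{7000025}{1583}} - 3980 = \frac{1583}{7000025} - 3980 = - \frac{27860097917}{7000025}$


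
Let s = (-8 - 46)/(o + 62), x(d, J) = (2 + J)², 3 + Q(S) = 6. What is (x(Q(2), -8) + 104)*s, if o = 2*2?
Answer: -1260/11 ≈ -114.55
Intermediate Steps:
Q(S) = 3 (Q(S) = -3 + 6 = 3)
o = 4
s = -9/11 (s = (-8 - 46)/(4 + 62) = -54/66 = -54*1/66 = -9/11 ≈ -0.81818)
(x(Q(2), -8) + 104)*s = ((2 - 8)² + 104)*(-9/11) = ((-6)² + 104)*(-9/11) = (36 + 104)*(-9/11) = 140*(-9/11) = -1260/11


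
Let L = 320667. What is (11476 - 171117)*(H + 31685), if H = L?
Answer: -56249825632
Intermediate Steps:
H = 320667
(11476 - 171117)*(H + 31685) = (11476 - 171117)*(320667 + 31685) = -159641*352352 = -56249825632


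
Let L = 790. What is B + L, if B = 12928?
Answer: 13718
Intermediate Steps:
B + L = 12928 + 790 = 13718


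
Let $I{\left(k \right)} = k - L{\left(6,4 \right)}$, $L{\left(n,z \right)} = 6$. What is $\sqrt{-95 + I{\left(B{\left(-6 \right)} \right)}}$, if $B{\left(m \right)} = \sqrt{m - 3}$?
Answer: $\sqrt{-101 + 3 i} \approx 0.1492 + 10.051 i$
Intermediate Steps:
$B{\left(m \right)} = \sqrt{-3 + m}$
$I{\left(k \right)} = -6 + k$ ($I{\left(k \right)} = k - 6 = -6 + k$)
$\sqrt{-95 + I{\left(B{\left(-6 \right)} \right)}} = \sqrt{-95 - \left(6 - \sqrt{-3 - 6}\right)} = \sqrt{-95 - \left(6 - \sqrt{-9}\right)} = \sqrt{-95 - \left(6 - 3 i\right)} = \sqrt{-101 + 3 i}$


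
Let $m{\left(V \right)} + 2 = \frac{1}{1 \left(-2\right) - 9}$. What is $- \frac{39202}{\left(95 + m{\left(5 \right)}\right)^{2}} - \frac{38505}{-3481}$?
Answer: $\frac{11852967409}{1817924402} \approx 6.5201$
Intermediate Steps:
$m{\left(V \right)} = - \frac{23}{11}$ ($m{\left(V \right)} = -2 + \frac{1}{1 \left(-2\right) - 9} = -2 + \frac{1}{-2 - 9} = -2 + \frac{1}{-11} = -2 - \frac{1}{11} = - \frac{23}{11}$)
$- \frac{39202}{\left(95 + m{\left(5 \right)}\right)^{2}} - \frac{38505}{-3481} = - \frac{39202}{\left(95 - \frac{23}{11}\right)^{2}} - \frac{38505}{-3481} = - \frac{39202}{\left(\frac{1022}{11}\right)^{2}} - - \frac{38505}{3481} = - \frac{39202}{\frac{1044484}{121}} + \frac{38505}{3481} = \left(-39202\right) \frac{121}{1044484} + \frac{38505}{3481} = - \frac{2371721}{522242} + \frac{38505}{3481} = \frac{11852967409}{1817924402}$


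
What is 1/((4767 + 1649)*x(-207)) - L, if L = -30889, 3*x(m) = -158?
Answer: 31313044189/1013728 ≈ 30889.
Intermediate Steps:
x(m) = -158/3 (x(m) = (⅓)*(-158) = -158/3)
1/((4767 + 1649)*x(-207)) - L = 1/((4767 + 1649)*(-158/3)) - 1*(-30889) = -3/158/6416 + 30889 = (1/6416)*(-3/158) + 30889 = -3/1013728 + 30889 = 31313044189/1013728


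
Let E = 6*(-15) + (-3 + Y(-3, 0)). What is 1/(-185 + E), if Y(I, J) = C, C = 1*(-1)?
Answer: -1/279 ≈ -0.0035842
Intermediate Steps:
C = -1
Y(I, J) = -1
E = -94 (E = 6*(-15) + (-3 - 1) = -90 - 4 = -94)
1/(-185 + E) = 1/(-185 - 94) = 1/(-279) = -1/279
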